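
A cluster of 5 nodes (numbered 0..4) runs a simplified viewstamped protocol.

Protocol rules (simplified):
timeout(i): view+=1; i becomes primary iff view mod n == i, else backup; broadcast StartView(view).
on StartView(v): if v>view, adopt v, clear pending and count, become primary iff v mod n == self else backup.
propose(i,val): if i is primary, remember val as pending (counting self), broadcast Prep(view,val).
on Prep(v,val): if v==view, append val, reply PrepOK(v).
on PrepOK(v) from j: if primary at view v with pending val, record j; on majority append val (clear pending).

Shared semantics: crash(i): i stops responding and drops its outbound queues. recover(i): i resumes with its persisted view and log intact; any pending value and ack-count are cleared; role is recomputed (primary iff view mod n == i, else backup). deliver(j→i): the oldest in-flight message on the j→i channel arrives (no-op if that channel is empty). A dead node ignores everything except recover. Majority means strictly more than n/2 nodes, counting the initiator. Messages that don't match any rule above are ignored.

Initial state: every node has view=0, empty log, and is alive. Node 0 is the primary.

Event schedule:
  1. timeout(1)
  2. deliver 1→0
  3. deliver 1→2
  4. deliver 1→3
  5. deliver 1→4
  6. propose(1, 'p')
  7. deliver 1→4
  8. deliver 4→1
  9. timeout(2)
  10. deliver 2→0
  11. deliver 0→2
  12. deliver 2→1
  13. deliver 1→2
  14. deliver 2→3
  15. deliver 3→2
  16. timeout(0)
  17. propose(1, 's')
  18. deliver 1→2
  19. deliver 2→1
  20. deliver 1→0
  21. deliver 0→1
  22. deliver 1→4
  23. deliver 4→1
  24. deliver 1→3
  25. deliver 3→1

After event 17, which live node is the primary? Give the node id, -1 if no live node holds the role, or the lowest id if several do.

e1 timeout(1): 1[prim,v=1,-]
e2 deliver 1→0: 0[back,v=1,-]
e3 deliver 1→2: 2[back,v=1,-]
e4 deliver 1→3: 3[back,v=1,-]
e5 deliver 1→4: 4[back,v=1,-]
e6 propose(1,'p'): ·
e7 deliver 1→4: 4[back,v=1,p]
e8 deliver 4→1: ·
e9 timeout(2): 2[prim,v=2,-]
e10 deliver 2→0: 0[back,v=2,-]
e11 deliver 0→2: ·
e12 deliver 2→1: 1[back,v=2,-]
e13 deliver 1→2: ·
e14 deliver 2→3: 3[back,v=2,-]
e15 deliver 3→2: ·
e16 timeout(0): 0[back,v=3,-]
e17 propose(1,'s'): ·

2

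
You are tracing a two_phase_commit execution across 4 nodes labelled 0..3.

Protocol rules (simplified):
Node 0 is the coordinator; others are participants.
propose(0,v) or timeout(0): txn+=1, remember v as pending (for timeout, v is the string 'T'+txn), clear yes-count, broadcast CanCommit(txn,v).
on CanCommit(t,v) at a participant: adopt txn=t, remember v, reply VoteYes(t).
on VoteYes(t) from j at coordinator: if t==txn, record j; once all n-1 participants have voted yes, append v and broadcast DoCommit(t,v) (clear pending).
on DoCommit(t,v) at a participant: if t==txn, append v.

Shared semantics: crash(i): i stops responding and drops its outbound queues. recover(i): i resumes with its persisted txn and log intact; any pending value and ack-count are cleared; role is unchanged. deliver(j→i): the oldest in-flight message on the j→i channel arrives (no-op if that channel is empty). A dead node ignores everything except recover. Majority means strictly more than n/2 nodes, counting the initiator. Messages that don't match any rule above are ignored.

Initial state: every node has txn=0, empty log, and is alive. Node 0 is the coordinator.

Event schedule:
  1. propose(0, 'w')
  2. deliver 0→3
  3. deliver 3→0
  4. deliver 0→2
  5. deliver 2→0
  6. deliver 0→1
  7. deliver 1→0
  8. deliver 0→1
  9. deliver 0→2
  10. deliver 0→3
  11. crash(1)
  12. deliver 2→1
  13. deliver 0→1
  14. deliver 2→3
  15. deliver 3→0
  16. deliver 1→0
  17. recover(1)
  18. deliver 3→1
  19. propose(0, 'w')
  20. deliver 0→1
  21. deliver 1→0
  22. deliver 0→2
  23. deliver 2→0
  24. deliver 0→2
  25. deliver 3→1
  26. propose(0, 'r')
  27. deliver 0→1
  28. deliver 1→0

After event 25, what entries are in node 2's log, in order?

w

e1 propose(0,'w'): 0[coor,t=1,-]
e2 deliver 0→3: 3[part,t=1,-]
e3 deliver 3→0: ·
e4 deliver 0→2: 2[part,t=1,-]
e5 deliver 2→0: ·
e6 deliver 0→1: 1[part,t=1,-]
e7 deliver 1→0: 0[coor,t=1,w]
e8 deliver 0→1: 1[part,t=1,w]
e9 deliver 0→2: 2[part,t=1,w]
e10 deliver 0→3: 3[part,t=1,w]
e11 crash(1): 1[✗part,t=1,w]
e12 deliver 2→1: ·
e13 deliver 0→1: ·
e14 deliver 2→3: ·
e15 deliver 3→0: ·
e16 deliver 1→0: ·
e17 recover(1): 1[part,t=1,w]
e18 deliver 3→1: ·
e19 propose(0,'w'): 0[coor,t=2,w]
e20 deliver 0→1: 1[part,t=2,w]
e21 deliver 1→0: ·
e22 deliver 0→2: 2[part,t=2,w]
e23 deliver 2→0: ·
e24 deliver 0→2: ·
e25 deliver 3→1: ·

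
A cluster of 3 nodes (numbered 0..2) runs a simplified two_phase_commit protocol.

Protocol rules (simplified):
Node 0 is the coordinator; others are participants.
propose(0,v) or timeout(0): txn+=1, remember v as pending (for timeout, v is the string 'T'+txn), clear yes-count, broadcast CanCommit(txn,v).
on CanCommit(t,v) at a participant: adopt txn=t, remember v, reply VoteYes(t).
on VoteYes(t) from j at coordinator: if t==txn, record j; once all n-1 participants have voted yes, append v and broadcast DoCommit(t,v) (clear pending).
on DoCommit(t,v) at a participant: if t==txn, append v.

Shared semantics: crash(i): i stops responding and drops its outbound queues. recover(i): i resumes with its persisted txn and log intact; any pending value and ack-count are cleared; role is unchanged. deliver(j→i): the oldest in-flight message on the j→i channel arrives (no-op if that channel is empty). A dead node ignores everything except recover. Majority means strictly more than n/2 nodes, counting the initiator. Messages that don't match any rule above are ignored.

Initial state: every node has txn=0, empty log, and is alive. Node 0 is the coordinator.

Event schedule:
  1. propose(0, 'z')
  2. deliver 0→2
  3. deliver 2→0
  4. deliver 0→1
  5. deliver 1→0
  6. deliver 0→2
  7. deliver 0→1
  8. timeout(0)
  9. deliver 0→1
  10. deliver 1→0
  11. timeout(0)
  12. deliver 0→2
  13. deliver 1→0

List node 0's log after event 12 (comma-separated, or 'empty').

step 1 propose(0,'z'): 0={coor,t=1,log=-}
step 2 deliver 0→2: 2={part,t=1,log=-}
step 3 deliver 2→0: —
step 4 deliver 0→1: 1={part,t=1,log=-}
step 5 deliver 1→0: 0={coor,t=1,log=z}
step 6 deliver 0→2: 2={part,t=1,log=z}
step 7 deliver 0→1: 1={part,t=1,log=z}
step 8 timeout(0): 0={coor,t=2,log=z}
step 9 deliver 0→1: 1={part,t=2,log=z}
step 10 deliver 1→0: —
step 11 timeout(0): 0={coor,t=3,log=z}
step 12 deliver 0→2: 2={part,t=2,log=z}

z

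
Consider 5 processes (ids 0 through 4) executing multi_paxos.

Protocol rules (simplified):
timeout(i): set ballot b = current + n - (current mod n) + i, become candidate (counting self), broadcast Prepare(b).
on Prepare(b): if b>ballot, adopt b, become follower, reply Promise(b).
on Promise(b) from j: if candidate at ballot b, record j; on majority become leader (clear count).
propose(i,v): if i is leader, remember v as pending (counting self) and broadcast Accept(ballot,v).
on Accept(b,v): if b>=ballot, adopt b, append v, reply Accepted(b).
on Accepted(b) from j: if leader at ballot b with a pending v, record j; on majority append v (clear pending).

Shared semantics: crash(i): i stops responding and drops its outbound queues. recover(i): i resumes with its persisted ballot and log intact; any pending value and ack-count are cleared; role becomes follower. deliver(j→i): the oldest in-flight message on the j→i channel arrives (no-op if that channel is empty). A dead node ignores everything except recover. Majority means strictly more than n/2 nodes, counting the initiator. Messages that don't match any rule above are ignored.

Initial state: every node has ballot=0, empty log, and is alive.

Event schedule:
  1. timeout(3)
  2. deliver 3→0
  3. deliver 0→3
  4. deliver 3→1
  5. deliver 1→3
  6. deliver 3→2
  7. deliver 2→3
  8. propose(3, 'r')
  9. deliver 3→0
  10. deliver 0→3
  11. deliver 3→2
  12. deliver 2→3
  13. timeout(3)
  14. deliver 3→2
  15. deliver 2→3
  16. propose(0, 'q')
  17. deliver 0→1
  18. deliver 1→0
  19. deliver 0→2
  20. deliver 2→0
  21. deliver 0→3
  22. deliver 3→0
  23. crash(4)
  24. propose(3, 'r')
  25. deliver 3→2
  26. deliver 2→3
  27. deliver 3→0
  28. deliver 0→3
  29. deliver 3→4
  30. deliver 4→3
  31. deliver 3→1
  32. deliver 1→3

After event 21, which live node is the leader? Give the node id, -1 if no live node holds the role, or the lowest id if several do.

-1

e1 timeout(3): 3[cand,b=8,-]
e2 deliver 3→0: 0[foll,b=8,-]
e3 deliver 0→3: ·
e4 deliver 3→1: 1[foll,b=8,-]
e5 deliver 1→3: 3[lead,b=8,-]
e6 deliver 3→2: 2[foll,b=8,-]
e7 deliver 2→3: ·
e8 propose(3,'r'): ·
e9 deliver 3→0: 0[foll,b=8,r]
e10 deliver 0→3: ·
e11 deliver 3→2: 2[foll,b=8,r]
e12 deliver 2→3: 3[lead,b=8,r]
e13 timeout(3): 3[cand,b=13,r]
e14 deliver 3→2: 2[foll,b=13,r]
e15 deliver 2→3: ·
e16 propose(0,'q'): ·
e17 deliver 0→1: ·
e18 deliver 1→0: ·
e19 deliver 0→2: ·
e20 deliver 2→0: ·
e21 deliver 0→3: ·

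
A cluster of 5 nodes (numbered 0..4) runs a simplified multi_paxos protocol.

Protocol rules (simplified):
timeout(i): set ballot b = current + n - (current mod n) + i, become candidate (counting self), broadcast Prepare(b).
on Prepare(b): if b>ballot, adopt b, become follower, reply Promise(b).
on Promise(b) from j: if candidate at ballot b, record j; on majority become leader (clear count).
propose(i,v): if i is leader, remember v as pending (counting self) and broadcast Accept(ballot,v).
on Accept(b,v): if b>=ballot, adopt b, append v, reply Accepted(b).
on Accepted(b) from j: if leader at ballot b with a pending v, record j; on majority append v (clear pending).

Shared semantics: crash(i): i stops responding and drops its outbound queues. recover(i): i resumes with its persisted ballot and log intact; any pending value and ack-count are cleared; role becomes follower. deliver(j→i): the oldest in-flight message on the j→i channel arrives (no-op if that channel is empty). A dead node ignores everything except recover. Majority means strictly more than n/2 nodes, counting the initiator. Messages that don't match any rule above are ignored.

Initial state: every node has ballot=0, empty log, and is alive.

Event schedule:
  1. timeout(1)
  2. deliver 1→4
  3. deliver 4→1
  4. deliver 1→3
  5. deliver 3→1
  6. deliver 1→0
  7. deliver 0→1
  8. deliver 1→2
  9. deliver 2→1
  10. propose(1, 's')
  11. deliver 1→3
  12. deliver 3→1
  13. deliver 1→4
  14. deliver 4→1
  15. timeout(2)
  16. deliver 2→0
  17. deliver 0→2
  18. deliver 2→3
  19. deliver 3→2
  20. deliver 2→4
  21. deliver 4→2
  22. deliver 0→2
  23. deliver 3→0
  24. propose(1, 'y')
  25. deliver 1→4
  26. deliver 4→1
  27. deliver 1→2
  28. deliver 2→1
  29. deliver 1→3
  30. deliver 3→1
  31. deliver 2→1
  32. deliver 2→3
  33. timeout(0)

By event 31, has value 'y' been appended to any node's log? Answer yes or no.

after 1 — timeout(1): n1:cand/b6/[-]
after 2 — deliver 1→4: n4:foll/b6/[-]
after 3 — deliver 4→1: ·
after 4 — deliver 1→3: n3:foll/b6/[-]
after 5 — deliver 3→1: n1:lead/b6/[-]
after 6 — deliver 1→0: n0:foll/b6/[-]
after 7 — deliver 0→1: ·
after 8 — deliver 1→2: n2:foll/b6/[-]
after 9 — deliver 2→1: ·
after 10 — propose(1,'s'): ·
after 11 — deliver 1→3: n3:foll/b6/[s]
after 12 — deliver 3→1: ·
after 13 — deliver 1→4: n4:foll/b6/[s]
after 14 — deliver 4→1: n1:lead/b6/[s]
after 15 — timeout(2): n2:cand/b12/[-]
after 16 — deliver 2→0: n0:foll/b12/[-]
after 17 — deliver 0→2: ·
after 18 — deliver 2→3: n3:foll/b12/[s]
after 19 — deliver 3→2: n2:lead/b12/[-]
after 20 — deliver 2→4: n4:foll/b12/[s]
after 21 — deliver 4→2: ·
after 22 — deliver 0→2: ·
after 23 — deliver 3→0: ·
after 24 — propose(1,'y'): ·
after 25 — deliver 1→4: ·
after 26 — deliver 4→1: ·
after 27 — deliver 1→2: ·
after 28 — deliver 2→1: n1:foll/b12/[s]
after 29 — deliver 1→3: ·
after 30 — deliver 3→1: ·
after 31 — deliver 2→1: ·

no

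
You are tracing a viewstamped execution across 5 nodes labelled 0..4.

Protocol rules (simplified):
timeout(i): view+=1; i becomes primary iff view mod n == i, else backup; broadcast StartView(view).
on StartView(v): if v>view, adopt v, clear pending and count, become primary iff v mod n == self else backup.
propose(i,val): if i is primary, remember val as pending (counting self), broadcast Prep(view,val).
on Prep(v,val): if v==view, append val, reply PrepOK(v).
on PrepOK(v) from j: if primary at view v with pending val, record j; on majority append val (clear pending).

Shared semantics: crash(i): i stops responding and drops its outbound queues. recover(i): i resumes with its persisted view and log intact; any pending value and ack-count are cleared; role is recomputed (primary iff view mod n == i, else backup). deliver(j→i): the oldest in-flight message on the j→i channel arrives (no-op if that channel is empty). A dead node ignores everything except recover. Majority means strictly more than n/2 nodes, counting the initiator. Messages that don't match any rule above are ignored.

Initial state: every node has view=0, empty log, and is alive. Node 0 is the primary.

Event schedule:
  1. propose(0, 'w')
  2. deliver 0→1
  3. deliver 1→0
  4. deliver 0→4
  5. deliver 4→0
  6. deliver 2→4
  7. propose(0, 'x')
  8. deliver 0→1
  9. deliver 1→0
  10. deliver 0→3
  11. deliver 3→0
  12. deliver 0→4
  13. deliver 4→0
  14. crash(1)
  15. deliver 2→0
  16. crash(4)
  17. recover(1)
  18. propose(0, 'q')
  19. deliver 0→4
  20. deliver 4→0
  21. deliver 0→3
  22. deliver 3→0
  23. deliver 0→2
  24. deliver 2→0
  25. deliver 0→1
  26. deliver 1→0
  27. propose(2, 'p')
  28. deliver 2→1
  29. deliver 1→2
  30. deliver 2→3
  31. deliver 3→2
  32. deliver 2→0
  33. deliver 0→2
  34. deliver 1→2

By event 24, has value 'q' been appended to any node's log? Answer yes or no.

after 1 — propose(0,'w'): ·
after 2 — deliver 0→1: n1:back/v0/[w]
after 3 — deliver 1→0: ·
after 4 — deliver 0→4: n4:back/v0/[w]
after 5 — deliver 4→0: n0:prim/v0/[w]
after 6 — deliver 2→4: ·
after 7 — propose(0,'x'): ·
after 8 — deliver 0→1: n1:back/v0/[w,x]
after 9 — deliver 1→0: ·
after 10 — deliver 0→3: n3:back/v0/[w]
after 11 — deliver 3→0: n0:prim/v0/[w,x]
after 12 — deliver 0→4: n4:back/v0/[w,x]
after 13 — deliver 4→0: ·
after 14 — crash(1): n1:✗back/v0/[w,x]
after 15 — deliver 2→0: ·
after 16 — crash(4): n4:✗back/v0/[w,x]
after 17 — recover(1): n1:back/v0/[w,x]
after 18 — propose(0,'q'): ·
after 19 — deliver 0→4: ·
after 20 — deliver 4→0: ·
after 21 — deliver 0→3: n3:back/v0/[w,x]
after 22 — deliver 3→0: ·
after 23 — deliver 0→2: n2:back/v0/[w]
after 24 — deliver 2→0: n0:prim/v0/[w,x,q]

yes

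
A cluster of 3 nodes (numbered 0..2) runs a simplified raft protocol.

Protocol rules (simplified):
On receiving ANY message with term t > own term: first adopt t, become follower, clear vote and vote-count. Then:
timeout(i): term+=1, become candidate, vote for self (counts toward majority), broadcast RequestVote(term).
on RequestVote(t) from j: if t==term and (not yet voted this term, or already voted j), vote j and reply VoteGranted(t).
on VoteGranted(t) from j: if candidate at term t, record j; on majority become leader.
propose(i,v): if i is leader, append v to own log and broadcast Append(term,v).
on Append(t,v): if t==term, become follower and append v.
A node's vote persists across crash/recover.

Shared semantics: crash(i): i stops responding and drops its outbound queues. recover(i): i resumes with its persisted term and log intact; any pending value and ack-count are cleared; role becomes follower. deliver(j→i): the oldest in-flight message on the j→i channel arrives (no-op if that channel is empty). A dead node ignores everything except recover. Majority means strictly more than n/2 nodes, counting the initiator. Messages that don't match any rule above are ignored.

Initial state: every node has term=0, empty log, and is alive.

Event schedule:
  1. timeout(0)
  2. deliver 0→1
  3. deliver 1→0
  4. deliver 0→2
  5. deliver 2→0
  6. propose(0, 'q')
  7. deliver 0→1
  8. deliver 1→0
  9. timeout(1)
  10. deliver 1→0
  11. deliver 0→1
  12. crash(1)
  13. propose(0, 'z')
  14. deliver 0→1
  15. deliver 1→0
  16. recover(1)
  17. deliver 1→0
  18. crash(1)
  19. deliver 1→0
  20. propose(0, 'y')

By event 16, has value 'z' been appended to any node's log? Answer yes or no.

no

1. timeout(0):  <0:cand t1 ->
2. deliver 0→1:  <1:foll t1 ->
3. deliver 1→0:  <0:lead t1 ->
4. deliver 0→2:  <2:foll t1 ->
5. deliver 2→0:  nop
6. propose(0,'q'):  <0:lead t1 q>
7. deliver 0→1:  <1:foll t1 q>
8. deliver 1→0:  nop
9. timeout(1):  <1:cand t2 q>
10. deliver 1→0:  <0:foll t2 q>
11. deliver 0→1:  <1:lead t2 q>
12. crash(1):  <1:✗lead t2 q>
13. propose(0,'z'):  nop
14. deliver 0→1:  nop
15. deliver 1→0:  nop
16. recover(1):  <1:foll t2 q>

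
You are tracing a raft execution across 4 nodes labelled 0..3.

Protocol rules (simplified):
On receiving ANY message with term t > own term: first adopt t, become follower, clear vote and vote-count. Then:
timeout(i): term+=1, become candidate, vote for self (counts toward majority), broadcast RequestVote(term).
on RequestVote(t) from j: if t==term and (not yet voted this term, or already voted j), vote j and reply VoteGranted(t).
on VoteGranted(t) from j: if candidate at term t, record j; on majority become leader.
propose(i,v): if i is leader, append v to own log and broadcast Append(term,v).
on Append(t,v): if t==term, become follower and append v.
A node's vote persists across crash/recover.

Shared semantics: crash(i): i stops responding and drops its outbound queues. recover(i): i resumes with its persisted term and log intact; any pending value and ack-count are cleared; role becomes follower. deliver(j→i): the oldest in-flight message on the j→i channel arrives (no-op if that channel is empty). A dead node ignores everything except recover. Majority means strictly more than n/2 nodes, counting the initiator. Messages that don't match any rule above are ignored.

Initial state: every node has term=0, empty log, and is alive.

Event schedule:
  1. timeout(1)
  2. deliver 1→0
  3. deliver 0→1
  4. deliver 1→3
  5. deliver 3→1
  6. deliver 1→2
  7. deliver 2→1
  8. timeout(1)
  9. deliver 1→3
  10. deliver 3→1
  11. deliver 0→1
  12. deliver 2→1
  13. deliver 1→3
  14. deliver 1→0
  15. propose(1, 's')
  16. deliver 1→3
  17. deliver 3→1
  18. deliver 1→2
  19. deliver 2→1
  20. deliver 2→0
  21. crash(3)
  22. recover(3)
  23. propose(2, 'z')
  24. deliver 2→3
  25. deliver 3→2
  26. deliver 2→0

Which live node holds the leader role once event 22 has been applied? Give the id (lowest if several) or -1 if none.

after 1 — timeout(1): n1:cand/t1/[-]
after 2 — deliver 1→0: n0:foll/t1/[-]
after 3 — deliver 0→1: ·
after 4 — deliver 1→3: n3:foll/t1/[-]
after 5 — deliver 3→1: n1:lead/t1/[-]
after 6 — deliver 1→2: n2:foll/t1/[-]
after 7 — deliver 2→1: ·
after 8 — timeout(1): n1:cand/t2/[-]
after 9 — deliver 1→3: n3:foll/t2/[-]
after 10 — deliver 3→1: ·
after 11 — deliver 0→1: ·
after 12 — deliver 2→1: ·
after 13 — deliver 1→3: ·
after 14 — deliver 1→0: n0:foll/t2/[-]
after 15 — propose(1,'s'): ·
after 16 — deliver 1→3: ·
after 17 — deliver 3→1: ·
after 18 — deliver 1→2: n2:foll/t2/[-]
after 19 — deliver 2→1: n1:lead/t2/[-]
after 20 — deliver 2→0: ·
after 21 — crash(3): n3:✗foll/t2/[-]
after 22 — recover(3): n3:foll/t2/[-]

1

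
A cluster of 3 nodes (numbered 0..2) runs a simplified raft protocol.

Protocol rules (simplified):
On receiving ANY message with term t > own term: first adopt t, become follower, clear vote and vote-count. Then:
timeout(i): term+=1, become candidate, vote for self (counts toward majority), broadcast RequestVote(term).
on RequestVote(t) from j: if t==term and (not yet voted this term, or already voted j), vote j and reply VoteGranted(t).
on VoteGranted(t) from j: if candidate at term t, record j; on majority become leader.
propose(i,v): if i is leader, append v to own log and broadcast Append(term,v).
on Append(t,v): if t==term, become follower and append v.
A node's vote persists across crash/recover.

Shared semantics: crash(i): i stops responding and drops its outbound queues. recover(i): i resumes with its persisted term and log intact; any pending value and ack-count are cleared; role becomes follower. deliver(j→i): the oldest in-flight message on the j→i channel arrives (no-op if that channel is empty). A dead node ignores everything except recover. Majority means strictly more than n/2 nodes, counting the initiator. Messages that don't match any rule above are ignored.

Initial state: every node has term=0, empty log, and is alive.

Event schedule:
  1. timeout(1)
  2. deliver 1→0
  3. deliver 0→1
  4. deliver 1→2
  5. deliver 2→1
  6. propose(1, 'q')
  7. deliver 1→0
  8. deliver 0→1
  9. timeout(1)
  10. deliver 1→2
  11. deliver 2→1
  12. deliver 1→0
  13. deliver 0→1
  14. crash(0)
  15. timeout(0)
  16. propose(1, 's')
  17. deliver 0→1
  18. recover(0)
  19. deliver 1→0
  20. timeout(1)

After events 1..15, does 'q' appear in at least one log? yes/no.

yes

after 1 — timeout(1): n1:cand/t1/[-]
after 2 — deliver 1→0: n0:foll/t1/[-]
after 3 — deliver 0→1: n1:lead/t1/[-]
after 4 — deliver 1→2: n2:foll/t1/[-]
after 5 — deliver 2→1: ·
after 6 — propose(1,'q'): n1:lead/t1/[q]
after 7 — deliver 1→0: n0:foll/t1/[q]
after 8 — deliver 0→1: ·
after 9 — timeout(1): n1:cand/t2/[q]
after 10 — deliver 1→2: n2:foll/t1/[q]
after 11 — deliver 2→1: ·
after 12 — deliver 1→0: n0:foll/t2/[q]
after 13 — deliver 0→1: n1:lead/t2/[q]
after 14 — crash(0): n0:✗foll/t2/[q]
after 15 — timeout(0): ·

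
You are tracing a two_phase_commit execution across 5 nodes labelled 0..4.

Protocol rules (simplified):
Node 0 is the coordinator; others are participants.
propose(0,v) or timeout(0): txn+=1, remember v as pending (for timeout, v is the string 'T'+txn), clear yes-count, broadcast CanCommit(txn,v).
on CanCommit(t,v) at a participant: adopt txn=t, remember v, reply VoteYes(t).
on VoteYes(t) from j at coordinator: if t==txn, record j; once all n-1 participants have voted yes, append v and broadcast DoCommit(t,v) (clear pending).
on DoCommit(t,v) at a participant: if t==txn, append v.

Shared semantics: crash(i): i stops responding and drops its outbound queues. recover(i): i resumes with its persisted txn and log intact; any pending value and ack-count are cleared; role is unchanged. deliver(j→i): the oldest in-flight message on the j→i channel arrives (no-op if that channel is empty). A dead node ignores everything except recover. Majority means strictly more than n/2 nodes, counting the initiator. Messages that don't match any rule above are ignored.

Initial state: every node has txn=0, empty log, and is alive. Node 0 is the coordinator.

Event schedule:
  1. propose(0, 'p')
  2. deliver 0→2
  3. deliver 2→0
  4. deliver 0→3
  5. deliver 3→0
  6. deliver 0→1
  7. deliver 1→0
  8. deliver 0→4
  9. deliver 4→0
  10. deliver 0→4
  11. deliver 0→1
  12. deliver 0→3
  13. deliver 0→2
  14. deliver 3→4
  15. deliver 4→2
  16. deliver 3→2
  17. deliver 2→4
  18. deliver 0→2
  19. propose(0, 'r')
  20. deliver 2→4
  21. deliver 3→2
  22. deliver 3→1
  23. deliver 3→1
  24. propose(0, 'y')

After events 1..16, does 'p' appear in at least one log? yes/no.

yes

[1] propose(0,'p') → N0(coor t1 [-])
[2] deliver 0→2 → N2(part t1 [-])
[3] deliver 2→0 → ∅
[4] deliver 0→3 → N3(part t1 [-])
[5] deliver 3→0 → ∅
[6] deliver 0→1 → N1(part t1 [-])
[7] deliver 1→0 → ∅
[8] deliver 0→4 → N4(part t1 [-])
[9] deliver 4→0 → N0(coor t1 [p])
[10] deliver 0→4 → N4(part t1 [p])
[11] deliver 0→1 → N1(part t1 [p])
[12] deliver 0→3 → N3(part t1 [p])
[13] deliver 0→2 → N2(part t1 [p])
[14] deliver 3→4 → ∅
[15] deliver 4→2 → ∅
[16] deliver 3→2 → ∅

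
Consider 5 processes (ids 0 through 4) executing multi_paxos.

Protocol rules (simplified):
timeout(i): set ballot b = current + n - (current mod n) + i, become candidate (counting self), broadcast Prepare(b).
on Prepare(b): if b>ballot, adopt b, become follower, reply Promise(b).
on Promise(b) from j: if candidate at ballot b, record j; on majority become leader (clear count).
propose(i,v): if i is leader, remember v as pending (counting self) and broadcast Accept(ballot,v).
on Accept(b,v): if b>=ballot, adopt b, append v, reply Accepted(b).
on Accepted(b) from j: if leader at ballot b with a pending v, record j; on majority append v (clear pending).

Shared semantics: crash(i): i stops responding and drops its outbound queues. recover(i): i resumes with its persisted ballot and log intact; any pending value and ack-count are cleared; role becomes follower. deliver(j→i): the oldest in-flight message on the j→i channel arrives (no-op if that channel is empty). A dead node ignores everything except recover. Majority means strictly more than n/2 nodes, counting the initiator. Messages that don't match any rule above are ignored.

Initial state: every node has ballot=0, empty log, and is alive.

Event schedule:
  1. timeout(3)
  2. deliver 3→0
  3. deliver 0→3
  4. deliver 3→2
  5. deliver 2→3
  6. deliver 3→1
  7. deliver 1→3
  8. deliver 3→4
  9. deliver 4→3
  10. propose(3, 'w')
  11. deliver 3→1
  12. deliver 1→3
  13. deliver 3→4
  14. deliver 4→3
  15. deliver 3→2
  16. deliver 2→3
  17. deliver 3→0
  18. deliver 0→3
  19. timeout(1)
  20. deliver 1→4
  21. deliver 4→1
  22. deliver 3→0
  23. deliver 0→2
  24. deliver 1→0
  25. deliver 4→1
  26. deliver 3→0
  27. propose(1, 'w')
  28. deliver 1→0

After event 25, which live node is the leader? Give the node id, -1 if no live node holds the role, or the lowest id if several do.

3

1. timeout(3):  <3:cand b8 ->
2. deliver 3→0:  <0:foll b8 ->
3. deliver 0→3:  nop
4. deliver 3→2:  <2:foll b8 ->
5. deliver 2→3:  <3:lead b8 ->
6. deliver 3→1:  <1:foll b8 ->
7. deliver 1→3:  nop
8. deliver 3→4:  <4:foll b8 ->
9. deliver 4→3:  nop
10. propose(3,'w'):  nop
11. deliver 3→1:  <1:foll b8 w>
12. deliver 1→3:  nop
13. deliver 3→4:  <4:foll b8 w>
14. deliver 4→3:  <3:lead b8 w>
15. deliver 3→2:  <2:foll b8 w>
16. deliver 2→3:  nop
17. deliver 3→0:  <0:foll b8 w>
18. deliver 0→3:  nop
19. timeout(1):  <1:cand b11 w>
20. deliver 1→4:  <4:foll b11 w>
21. deliver 4→1:  nop
22. deliver 3→0:  nop
23. deliver 0→2:  nop
24. deliver 1→0:  <0:foll b11 w>
25. deliver 4→1:  nop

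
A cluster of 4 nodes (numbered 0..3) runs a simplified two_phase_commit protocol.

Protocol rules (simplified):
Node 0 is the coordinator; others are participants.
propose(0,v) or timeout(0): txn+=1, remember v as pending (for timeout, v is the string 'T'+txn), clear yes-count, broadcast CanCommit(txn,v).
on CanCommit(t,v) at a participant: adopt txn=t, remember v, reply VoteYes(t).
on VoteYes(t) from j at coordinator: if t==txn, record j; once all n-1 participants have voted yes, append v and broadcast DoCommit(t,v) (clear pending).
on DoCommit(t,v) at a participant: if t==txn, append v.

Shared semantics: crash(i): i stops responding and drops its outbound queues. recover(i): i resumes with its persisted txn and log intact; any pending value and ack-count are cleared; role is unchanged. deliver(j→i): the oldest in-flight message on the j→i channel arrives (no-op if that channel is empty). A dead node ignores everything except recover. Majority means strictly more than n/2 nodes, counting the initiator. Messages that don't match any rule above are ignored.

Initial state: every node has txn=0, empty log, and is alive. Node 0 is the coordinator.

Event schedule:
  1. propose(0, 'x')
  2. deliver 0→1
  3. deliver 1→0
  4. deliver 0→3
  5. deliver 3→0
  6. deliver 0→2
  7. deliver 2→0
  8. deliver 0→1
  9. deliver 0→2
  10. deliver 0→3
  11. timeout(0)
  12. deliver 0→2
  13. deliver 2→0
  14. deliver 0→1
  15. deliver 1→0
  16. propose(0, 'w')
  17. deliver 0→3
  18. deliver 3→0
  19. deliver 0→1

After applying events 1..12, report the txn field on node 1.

[1] propose(0,'x') → N0(coor t1 [-])
[2] deliver 0→1 → N1(part t1 [-])
[3] deliver 1→0 → ∅
[4] deliver 0→3 → N3(part t1 [-])
[5] deliver 3→0 → ∅
[6] deliver 0→2 → N2(part t1 [-])
[7] deliver 2→0 → N0(coor t1 [x])
[8] deliver 0→1 → N1(part t1 [x])
[9] deliver 0→2 → N2(part t1 [x])
[10] deliver 0→3 → N3(part t1 [x])
[11] timeout(0) → N0(coor t2 [x])
[12] deliver 0→2 → N2(part t2 [x])

1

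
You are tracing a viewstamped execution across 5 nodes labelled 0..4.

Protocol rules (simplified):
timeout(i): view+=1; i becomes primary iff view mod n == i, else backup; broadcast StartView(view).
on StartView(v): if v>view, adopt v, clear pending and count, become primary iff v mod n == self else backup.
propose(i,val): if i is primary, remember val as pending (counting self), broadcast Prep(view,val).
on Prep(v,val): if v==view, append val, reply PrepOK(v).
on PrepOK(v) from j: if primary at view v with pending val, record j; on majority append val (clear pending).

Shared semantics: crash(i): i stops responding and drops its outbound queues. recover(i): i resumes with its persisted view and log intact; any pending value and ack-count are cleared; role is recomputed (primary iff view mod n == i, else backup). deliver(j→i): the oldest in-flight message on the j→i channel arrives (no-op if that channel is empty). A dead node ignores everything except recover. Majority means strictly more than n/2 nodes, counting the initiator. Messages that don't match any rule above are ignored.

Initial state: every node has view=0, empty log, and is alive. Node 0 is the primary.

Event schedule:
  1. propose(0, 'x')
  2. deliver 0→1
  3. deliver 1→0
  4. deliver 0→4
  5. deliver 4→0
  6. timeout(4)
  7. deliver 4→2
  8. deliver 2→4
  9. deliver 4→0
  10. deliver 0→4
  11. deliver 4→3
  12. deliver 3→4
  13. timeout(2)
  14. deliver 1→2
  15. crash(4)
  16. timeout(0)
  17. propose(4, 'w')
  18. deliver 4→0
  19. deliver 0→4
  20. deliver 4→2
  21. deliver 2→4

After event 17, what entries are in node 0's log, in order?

1. propose(0,'x'):  nop
2. deliver 0→1:  <1:back v0 x>
3. deliver 1→0:  nop
4. deliver 0→4:  <4:back v0 x>
5. deliver 4→0:  <0:prim v0 x>
6. timeout(4):  <4:back v1 x>
7. deliver 4→2:  <2:back v1 ->
8. deliver 2→4:  nop
9. deliver 4→0:  <0:back v1 x>
10. deliver 0→4:  nop
11. deliver 4→3:  <3:back v1 ->
12. deliver 3→4:  nop
13. timeout(2):  <2:prim v2 ->
14. deliver 1→2:  nop
15. crash(4):  <4:✗back v1 x>
16. timeout(0):  <0:back v2 x>
17. propose(4,'w'):  nop

x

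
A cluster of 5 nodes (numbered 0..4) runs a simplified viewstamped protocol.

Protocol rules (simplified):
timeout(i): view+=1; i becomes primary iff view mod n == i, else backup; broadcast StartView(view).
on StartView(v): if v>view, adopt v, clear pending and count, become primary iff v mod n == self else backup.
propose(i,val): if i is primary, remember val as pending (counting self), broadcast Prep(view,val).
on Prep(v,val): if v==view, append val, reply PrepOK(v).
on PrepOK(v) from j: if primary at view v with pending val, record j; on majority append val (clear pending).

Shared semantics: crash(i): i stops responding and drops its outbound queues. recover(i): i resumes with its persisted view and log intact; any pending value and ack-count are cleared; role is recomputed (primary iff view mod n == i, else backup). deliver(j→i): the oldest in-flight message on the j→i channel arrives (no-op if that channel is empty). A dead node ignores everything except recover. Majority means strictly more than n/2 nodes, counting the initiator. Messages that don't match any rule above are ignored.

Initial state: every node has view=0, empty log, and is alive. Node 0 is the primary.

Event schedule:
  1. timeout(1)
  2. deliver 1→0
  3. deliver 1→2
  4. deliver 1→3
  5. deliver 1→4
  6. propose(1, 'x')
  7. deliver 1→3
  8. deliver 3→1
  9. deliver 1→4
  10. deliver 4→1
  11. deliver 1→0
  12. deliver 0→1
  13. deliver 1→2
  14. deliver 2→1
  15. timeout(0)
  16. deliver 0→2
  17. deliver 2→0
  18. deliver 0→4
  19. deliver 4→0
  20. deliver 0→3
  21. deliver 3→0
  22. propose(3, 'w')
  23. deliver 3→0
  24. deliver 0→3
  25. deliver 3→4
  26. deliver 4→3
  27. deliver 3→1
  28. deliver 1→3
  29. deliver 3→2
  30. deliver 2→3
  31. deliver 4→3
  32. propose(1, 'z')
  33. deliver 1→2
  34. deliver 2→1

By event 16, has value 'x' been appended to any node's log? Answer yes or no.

yes

after 1 — timeout(1): n1:prim/v1/[-]
after 2 — deliver 1→0: n0:back/v1/[-]
after 3 — deliver 1→2: n2:back/v1/[-]
after 4 — deliver 1→3: n3:back/v1/[-]
after 5 — deliver 1→4: n4:back/v1/[-]
after 6 — propose(1,'x'): ·
after 7 — deliver 1→3: n3:back/v1/[x]
after 8 — deliver 3→1: ·
after 9 — deliver 1→4: n4:back/v1/[x]
after 10 — deliver 4→1: n1:prim/v1/[x]
after 11 — deliver 1→0: n0:back/v1/[x]
after 12 — deliver 0→1: ·
after 13 — deliver 1→2: n2:back/v1/[x]
after 14 — deliver 2→1: ·
after 15 — timeout(0): n0:back/v2/[x]
after 16 — deliver 0→2: n2:prim/v2/[x]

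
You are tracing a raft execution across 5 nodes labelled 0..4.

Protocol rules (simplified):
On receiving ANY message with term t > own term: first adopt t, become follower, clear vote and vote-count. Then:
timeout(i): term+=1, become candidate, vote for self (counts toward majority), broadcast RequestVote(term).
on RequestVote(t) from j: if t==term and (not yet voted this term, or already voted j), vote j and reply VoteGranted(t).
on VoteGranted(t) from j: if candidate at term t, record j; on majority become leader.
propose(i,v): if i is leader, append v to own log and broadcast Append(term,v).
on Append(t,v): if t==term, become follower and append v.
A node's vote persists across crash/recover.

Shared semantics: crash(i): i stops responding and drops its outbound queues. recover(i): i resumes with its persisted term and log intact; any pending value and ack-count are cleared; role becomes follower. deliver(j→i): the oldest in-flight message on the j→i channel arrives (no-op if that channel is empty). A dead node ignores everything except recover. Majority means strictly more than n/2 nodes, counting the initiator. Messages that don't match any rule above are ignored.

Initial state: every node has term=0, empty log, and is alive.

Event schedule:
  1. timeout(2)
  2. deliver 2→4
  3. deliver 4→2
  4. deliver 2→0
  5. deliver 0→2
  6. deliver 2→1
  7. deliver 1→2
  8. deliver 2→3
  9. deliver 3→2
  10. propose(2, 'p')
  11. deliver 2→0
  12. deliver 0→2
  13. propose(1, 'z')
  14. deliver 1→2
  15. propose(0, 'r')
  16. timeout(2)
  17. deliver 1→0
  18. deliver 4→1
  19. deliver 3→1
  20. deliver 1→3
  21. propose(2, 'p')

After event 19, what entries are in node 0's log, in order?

p

[1] timeout(2) → N2(cand t1 [-])
[2] deliver 2→4 → N4(foll t1 [-])
[3] deliver 4→2 → ∅
[4] deliver 2→0 → N0(foll t1 [-])
[5] deliver 0→2 → N2(lead t1 [-])
[6] deliver 2→1 → N1(foll t1 [-])
[7] deliver 1→2 → ∅
[8] deliver 2→3 → N3(foll t1 [-])
[9] deliver 3→2 → ∅
[10] propose(2,'p') → N2(lead t1 [p])
[11] deliver 2→0 → N0(foll t1 [p])
[12] deliver 0→2 → ∅
[13] propose(1,'z') → ∅
[14] deliver 1→2 → ∅
[15] propose(0,'r') → ∅
[16] timeout(2) → N2(cand t2 [p])
[17] deliver 1→0 → ∅
[18] deliver 4→1 → ∅
[19] deliver 3→1 → ∅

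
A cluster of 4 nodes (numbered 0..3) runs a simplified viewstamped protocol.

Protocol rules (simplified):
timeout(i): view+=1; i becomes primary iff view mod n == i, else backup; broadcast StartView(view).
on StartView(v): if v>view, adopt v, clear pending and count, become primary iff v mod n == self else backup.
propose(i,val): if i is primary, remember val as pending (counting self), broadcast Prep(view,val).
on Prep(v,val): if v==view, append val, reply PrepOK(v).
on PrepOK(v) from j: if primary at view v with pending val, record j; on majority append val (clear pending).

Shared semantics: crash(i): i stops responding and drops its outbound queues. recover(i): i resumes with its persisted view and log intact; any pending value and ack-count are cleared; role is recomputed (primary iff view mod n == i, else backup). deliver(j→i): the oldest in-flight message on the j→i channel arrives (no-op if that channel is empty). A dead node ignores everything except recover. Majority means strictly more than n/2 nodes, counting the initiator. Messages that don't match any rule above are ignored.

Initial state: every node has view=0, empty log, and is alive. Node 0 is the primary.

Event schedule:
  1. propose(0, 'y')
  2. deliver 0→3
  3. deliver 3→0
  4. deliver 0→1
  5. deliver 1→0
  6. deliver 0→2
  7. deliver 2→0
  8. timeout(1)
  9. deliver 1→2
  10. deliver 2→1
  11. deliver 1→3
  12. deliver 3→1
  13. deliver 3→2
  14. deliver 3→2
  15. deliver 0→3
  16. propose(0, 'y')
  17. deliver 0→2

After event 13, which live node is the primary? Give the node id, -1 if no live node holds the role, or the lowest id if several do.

0

step 1 propose(0,'y'): —
step 2 deliver 0→3: 3={back,v=0,log=y}
step 3 deliver 3→0: —
step 4 deliver 0→1: 1={back,v=0,log=y}
step 5 deliver 1→0: 0={prim,v=0,log=y}
step 6 deliver 0→2: 2={back,v=0,log=y}
step 7 deliver 2→0: —
step 8 timeout(1): 1={prim,v=1,log=y}
step 9 deliver 1→2: 2={back,v=1,log=y}
step 10 deliver 2→1: —
step 11 deliver 1→3: 3={back,v=1,log=y}
step 12 deliver 3→1: —
step 13 deliver 3→2: —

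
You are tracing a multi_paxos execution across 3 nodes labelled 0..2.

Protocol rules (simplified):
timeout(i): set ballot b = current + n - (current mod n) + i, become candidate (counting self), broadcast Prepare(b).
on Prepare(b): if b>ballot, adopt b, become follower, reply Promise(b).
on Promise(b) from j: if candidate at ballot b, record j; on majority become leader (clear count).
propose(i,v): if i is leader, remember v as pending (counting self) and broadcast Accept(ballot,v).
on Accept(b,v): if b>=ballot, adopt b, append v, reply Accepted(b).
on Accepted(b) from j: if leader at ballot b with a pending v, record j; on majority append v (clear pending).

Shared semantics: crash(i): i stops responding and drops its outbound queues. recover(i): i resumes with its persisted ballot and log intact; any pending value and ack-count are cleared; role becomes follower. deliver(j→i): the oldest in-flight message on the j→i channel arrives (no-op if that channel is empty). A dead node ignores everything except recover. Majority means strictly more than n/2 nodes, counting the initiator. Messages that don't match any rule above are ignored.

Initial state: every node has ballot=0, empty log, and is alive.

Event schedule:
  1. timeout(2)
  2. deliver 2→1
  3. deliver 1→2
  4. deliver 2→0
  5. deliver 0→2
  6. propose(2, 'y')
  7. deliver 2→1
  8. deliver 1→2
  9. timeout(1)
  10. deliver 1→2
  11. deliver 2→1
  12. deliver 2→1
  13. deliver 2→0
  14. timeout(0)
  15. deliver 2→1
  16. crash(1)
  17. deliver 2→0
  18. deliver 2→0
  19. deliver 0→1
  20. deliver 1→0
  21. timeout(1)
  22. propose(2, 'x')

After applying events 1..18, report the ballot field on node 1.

[1] timeout(2) → N2(cand b5 [-])
[2] deliver 2→1 → N1(foll b5 [-])
[3] deliver 1→2 → N2(lead b5 [-])
[4] deliver 2→0 → N0(foll b5 [-])
[5] deliver 0→2 → ∅
[6] propose(2,'y') → ∅
[7] deliver 2→1 → N1(foll b5 [y])
[8] deliver 1→2 → N2(lead b5 [y])
[9] timeout(1) → N1(cand b7 [y])
[10] deliver 1→2 → N2(foll b7 [y])
[11] deliver 2→1 → N1(lead b7 [y])
[12] deliver 2→1 → ∅
[13] deliver 2→0 → N0(foll b5 [y])
[14] timeout(0) → N0(cand b6 [y])
[15] deliver 2→1 → ∅
[16] crash(1) → N1(✗lead b7 [y])
[17] deliver 2→0 → ∅
[18] deliver 2→0 → ∅

7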